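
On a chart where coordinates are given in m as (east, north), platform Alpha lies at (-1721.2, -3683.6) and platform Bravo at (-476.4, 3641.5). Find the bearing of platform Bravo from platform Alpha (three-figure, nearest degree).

010°

Δeast = -476.4 − -1721.2 = 1244.80; Δnorth = 3641.5 − -3683.6 = 7325.10.
Bearing = atan2(Δeast, Δnorth) mod 360° = 9.64° ≈ 010°.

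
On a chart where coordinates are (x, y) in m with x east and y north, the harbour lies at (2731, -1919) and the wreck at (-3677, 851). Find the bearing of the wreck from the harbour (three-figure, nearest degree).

Δeast = -3677 − 2731 = -6408.00; Δnorth = 851 − -1919 = 2770.00.
Bearing = atan2(Δeast, Δnorth) mod 360° = 293.38° ≈ 293°.

293°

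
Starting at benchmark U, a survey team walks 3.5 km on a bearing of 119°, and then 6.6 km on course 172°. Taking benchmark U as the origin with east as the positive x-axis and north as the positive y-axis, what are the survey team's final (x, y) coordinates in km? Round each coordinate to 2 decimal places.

(3.98, -8.23)

Leg 1 (119°, 3.5 km): east 3.5 sin 119° = 3.06, north 3.5 cos 119° = -1.70
Leg 2 (172°, 6.6 km): east 6.6 sin 172° = 0.92, north 6.6 cos 172° = -6.54
Summing: 3.98 km east, -8.23 km north → (3.98, -8.23).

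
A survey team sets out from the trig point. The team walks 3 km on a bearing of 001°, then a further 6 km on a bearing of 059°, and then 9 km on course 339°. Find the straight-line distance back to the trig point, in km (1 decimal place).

14.6 km

Leg 1 (001°, 3 km): east 3 sin 1° = 0.05, north 3 cos 1° = 3.00
Leg 2 (059°, 6 km): east 6 sin 59° = 5.14, north 6 cos 59° = 3.09
Leg 3 (339°, 9 km): east 9 sin 339° = -3.23, north 9 cos 339° = 8.40
Net: 1.97 east, 14.49 north. Distance = √((1.97)² + (14.49)²) = 14.625 km.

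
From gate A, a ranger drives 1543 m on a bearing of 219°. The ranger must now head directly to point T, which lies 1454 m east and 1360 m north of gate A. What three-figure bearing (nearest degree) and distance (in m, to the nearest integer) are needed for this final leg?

043°, 3526 m

Leg 1 (219°, 1543 m): east 1543 sin 219° = -971.04, north 1543 cos 219° = -1199.14
Current position: (-971.04, -1199.14). Target: (1454, 1360). Remaining: Δeast = 2425.04, Δnorth = 2559.14.
Bearing = atan2(2425.04, 2559.14) mod 360° = 43.46°; distance = √((2425.04)² + (2559.14)²) = 3525.621 m.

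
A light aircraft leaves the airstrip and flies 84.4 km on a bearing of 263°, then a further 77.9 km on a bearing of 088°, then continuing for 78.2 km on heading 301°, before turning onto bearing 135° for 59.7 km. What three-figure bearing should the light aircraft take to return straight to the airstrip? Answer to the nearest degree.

073°

Leg 1 (263°, 84.4 km): east 84.4 sin 263° = -83.77, north 84.4 cos 263° = -10.29
Leg 2 (088°, 77.9 km): east 77.9 sin 88° = 77.85, north 77.9 cos 88° = 2.72
Leg 3 (301°, 78.2 km): east 78.2 sin 301° = -67.03, north 78.2 cos 301° = 40.28
Leg 4 (135°, 59.7 km): east 59.7 sin 135° = 42.21, north 59.7 cos 135° = -42.21
Net displacement: -30.73 east, -9.51 north. Direction back to start is (30.73, 9.51): bearing = atan2(30.73, 9.51) mod 360° = 72.81° ≈ 073°.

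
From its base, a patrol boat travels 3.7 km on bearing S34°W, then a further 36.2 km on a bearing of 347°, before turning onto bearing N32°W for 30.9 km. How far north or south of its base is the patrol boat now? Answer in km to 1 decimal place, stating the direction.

Leg 1 (S34°W, 3.7 km): east 3.7 sin 214° = -2.07, north 3.7 cos 214° = -3.07
Leg 2 (347°, 36.2 km): east 36.2 sin 347° = -8.14, north 36.2 cos 347° = 35.27
Leg 3 (N32°W, 30.9 km): east 30.9 sin 328° = -16.37, north 30.9 cos 328° = 26.20
Net north component: 58.41 km.

58.4 km north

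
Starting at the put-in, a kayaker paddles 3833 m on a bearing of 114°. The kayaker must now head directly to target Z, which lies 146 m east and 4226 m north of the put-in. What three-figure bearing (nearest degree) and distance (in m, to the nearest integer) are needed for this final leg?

Leg 1 (114°, 3833 m): east 3833 sin 114° = 3501.62, north 3833 cos 114° = -1559.02
Current position: (3501.62, -1559.02). Target: (146, 4226). Remaining: Δeast = -3355.62, Δnorth = 5785.02.
Bearing = atan2(-3355.62, 5785.02) mod 360° = 329.88°; distance = √((-3355.62)² + (5785.02)²) = 6687.799 m.

330°, 6688 m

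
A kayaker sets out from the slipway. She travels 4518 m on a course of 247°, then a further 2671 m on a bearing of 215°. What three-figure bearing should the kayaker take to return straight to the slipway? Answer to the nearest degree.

055°

Leg 1 (247°, 4518 m): east 4518 sin 247° = -4158.84, north 4518 cos 247° = -1765.32
Leg 2 (215°, 2671 m): east 2671 sin 215° = -1532.02, north 2671 cos 215° = -2187.96
Net displacement: -5690.86 east, -3953.28 north. Direction back to start is (5690.86, 3953.28): bearing = atan2(5690.86, 3953.28) mod 360° = 55.21° ≈ 055°.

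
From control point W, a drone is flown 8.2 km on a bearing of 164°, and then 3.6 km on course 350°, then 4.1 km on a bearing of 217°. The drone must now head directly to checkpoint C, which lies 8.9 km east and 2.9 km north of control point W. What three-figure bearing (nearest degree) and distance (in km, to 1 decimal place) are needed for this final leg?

043°, 14.3 km

Leg 1 (164°, 8.2 km): east 8.2 sin 164° = 2.26, north 8.2 cos 164° = -7.88
Leg 2 (350°, 3.6 km): east 3.6 sin 350° = -0.63, north 3.6 cos 350° = 3.55
Leg 3 (217°, 4.1 km): east 4.1 sin 217° = -2.47, north 4.1 cos 217° = -3.27
Current position: (-0.83, -7.61). Target: (8.9, 2.9). Remaining: Δeast = 9.73, Δnorth = 10.51.
Bearing = atan2(9.73, 10.51) mod 360° = 42.80°; distance = √((9.73)² + (10.51)²) = 14.325 km.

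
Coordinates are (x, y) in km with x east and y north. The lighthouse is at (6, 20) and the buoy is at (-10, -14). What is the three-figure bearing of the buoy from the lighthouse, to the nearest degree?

205°

Δeast = -10 − 6 = -16.00; Δnorth = -14 − 20 = -34.00.
Bearing = atan2(Δeast, Δnorth) mod 360° = 205.20° ≈ 205°.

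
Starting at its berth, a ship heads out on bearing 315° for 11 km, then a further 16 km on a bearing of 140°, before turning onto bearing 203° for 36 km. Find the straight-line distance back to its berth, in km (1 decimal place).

Leg 1 (315°, 11 km): east 11 sin 315° = -7.78, north 11 cos 315° = 7.78
Leg 2 (140°, 16 km): east 16 sin 140° = 10.28, north 16 cos 140° = -12.26
Leg 3 (203°, 36 km): east 36 sin 203° = -14.07, north 36 cos 203° = -33.14
Net: -11.56 east, -37.62 north. Distance = √((-11.56)² + (-37.62)²) = 39.353 km.

39.4 km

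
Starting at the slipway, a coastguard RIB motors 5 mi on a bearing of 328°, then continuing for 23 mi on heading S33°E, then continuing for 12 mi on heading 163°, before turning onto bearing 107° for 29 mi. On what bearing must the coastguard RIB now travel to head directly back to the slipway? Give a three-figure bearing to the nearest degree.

310°

Leg 1 (328°, 5 mi): east 5 sin 328° = -2.65, north 5 cos 328° = 4.24
Leg 2 (S33°E, 23 mi): east 23 sin 147° = 12.53, north 23 cos 147° = -19.29
Leg 3 (163°, 12 mi): east 12 sin 163° = 3.51, north 12 cos 163° = -11.48
Leg 4 (107°, 29 mi): east 29 sin 107° = 27.73, north 29 cos 107° = -8.48
Net displacement: 41.12 east, -35.00 north. Direction back to start is (-41.12, 35.00): bearing = atan2(-41.12, 35.00) mod 360° = 310.41° ≈ 310°.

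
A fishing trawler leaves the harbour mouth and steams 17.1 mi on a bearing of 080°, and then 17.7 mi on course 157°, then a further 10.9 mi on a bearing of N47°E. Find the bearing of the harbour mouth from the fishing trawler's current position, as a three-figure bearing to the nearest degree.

Leg 1 (080°, 17.1 mi): east 17.1 sin 80° = 16.84, north 17.1 cos 80° = 2.97
Leg 2 (157°, 17.7 mi): east 17.7 sin 157° = 6.92, north 17.7 cos 157° = -16.29
Leg 3 (N47°E, 10.9 mi): east 10.9 sin 47° = 7.97, north 10.9 cos 47° = 7.43
Net displacement: 31.73 east, -5.89 north. Direction back to start is (-31.73, 5.89): bearing = atan2(-31.73, 5.89) mod 360° = 280.52° ≈ 281°.

281°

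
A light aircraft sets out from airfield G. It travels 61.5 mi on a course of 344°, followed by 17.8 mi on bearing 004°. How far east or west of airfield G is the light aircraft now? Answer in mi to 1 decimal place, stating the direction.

15.7 mi west

Leg 1 (344°, 61.5 mi): east 61.5 sin 344° = -16.95, north 61.5 cos 344° = 59.12
Leg 2 (004°, 17.8 mi): east 17.8 sin 4° = 1.24, north 17.8 cos 4° = 17.76
Net east component: -15.71 mi.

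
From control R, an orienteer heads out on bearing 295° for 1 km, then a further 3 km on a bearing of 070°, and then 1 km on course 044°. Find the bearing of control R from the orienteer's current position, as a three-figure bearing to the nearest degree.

230°

Leg 1 (295°, 1 km): east 1 sin 295° = -0.91, north 1 cos 295° = 0.42
Leg 2 (070°, 3 km): east 3 sin 70° = 2.82, north 3 cos 70° = 1.03
Leg 3 (044°, 1 km): east 1 sin 44° = 0.69, north 1 cos 44° = 0.72
Net displacement: 2.61 east, 2.17 north. Direction back to start is (-2.61, -2.17): bearing = atan2(-2.61, -2.17) mod 360° = 230.26° ≈ 230°.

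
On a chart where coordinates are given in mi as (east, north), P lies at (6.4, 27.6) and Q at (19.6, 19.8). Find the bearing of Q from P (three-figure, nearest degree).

Δeast = 19.6 − 6.4 = 13.20; Δnorth = 19.8 − 27.6 = -7.80.
Bearing = atan2(Δeast, Δnorth) mod 360° = 120.58° ≈ 121°.

121°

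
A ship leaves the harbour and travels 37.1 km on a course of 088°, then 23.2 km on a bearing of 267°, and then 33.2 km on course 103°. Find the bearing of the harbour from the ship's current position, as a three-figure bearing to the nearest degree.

Leg 1 (088°, 37.1 km): east 37.1 sin 88° = 37.08, north 37.1 cos 88° = 1.29
Leg 2 (267°, 23.2 km): east 23.2 sin 267° = -23.17, north 23.2 cos 267° = -1.21
Leg 3 (103°, 33.2 km): east 33.2 sin 103° = 32.35, north 33.2 cos 103° = -7.47
Net displacement: 46.26 east, -7.39 north. Direction back to start is (-46.26, 7.39): bearing = atan2(-46.26, 7.39) mod 360° = 279.07° ≈ 279°.

279°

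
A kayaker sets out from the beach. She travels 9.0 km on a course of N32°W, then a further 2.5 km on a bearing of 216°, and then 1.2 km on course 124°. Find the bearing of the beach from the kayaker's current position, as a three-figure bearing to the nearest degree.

Leg 1 (N32°W, 9.0 km): east 9.0 sin 328° = -4.77, north 9.0 cos 328° = 7.63
Leg 2 (216°, 2.5 km): east 2.5 sin 216° = -1.47, north 2.5 cos 216° = -2.02
Leg 3 (124°, 1.2 km): east 1.2 sin 124° = 0.99, north 1.2 cos 124° = -0.67
Net displacement: -5.24 east, 4.94 north. Direction back to start is (5.24, -4.94): bearing = atan2(5.24, -4.94) mod 360° = 133.28° ≈ 133°.

133°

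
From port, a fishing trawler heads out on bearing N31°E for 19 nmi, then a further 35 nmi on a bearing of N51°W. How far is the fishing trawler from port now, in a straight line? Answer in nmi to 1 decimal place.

42.1 nmi

Leg 1 (N31°E, 19 nmi): east 19 sin 31° = 9.79, north 19 cos 31° = 16.29
Leg 2 (N51°W, 35 nmi): east 35 sin 309° = -27.20, north 35 cos 309° = 22.03
Net: -17.41 east, 38.31 north. Distance = √((-17.41)² + (38.31)²) = 42.084 nmi.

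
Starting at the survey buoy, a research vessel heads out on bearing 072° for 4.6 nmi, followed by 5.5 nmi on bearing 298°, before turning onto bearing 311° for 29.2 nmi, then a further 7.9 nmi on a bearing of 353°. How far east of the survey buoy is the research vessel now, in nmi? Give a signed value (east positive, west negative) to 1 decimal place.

Leg 1 (072°, 4.6 nmi): east 4.6 sin 72° = 4.37, north 4.6 cos 72° = 1.42
Leg 2 (298°, 5.5 nmi): east 5.5 sin 298° = -4.86, north 5.5 cos 298° = 2.58
Leg 3 (311°, 29.2 nmi): east 29.2 sin 311° = -22.04, north 29.2 cos 311° = 19.16
Leg 4 (353°, 7.9 nmi): east 7.9 sin 353° = -0.96, north 7.9 cos 353° = 7.84
Net east component: -23.48 nmi.

-23.5 nmi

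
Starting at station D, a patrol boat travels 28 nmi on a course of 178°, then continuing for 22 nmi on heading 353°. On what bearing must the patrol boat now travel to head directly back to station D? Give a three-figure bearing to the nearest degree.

015°

Leg 1 (178°, 28 nmi): east 28 sin 178° = 0.98, north 28 cos 178° = -27.98
Leg 2 (353°, 22 nmi): east 22 sin 353° = -2.68, north 22 cos 353° = 21.84
Net displacement: -1.70 east, -6.15 north. Direction back to start is (1.70, 6.15): bearing = atan2(1.70, 6.15) mod 360° = 15.49° ≈ 015°.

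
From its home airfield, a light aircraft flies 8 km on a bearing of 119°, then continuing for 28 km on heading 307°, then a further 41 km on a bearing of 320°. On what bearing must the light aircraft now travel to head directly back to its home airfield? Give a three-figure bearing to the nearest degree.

Leg 1 (119°, 8 km): east 8 sin 119° = 7.00, north 8 cos 119° = -3.88
Leg 2 (307°, 28 km): east 28 sin 307° = -22.36, north 28 cos 307° = 16.85
Leg 3 (320°, 41 km): east 41 sin 320° = -26.35, north 41 cos 320° = 31.41
Net displacement: -41.72 east, 44.38 north. Direction back to start is (41.72, -44.38): bearing = atan2(41.72, -44.38) mod 360° = 136.77° ≈ 137°.

137°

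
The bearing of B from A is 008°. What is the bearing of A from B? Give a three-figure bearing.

188°

Back-bearing = 008° + 180° = 188°.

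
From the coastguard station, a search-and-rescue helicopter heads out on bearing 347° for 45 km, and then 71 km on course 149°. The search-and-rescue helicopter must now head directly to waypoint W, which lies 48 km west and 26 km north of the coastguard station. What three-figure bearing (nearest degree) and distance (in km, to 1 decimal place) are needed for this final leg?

300°, 86.0 km

Leg 1 (347°, 45 km): east 45 sin 347° = -10.12, north 45 cos 347° = 43.85
Leg 2 (149°, 71 km): east 71 sin 149° = 36.57, north 71 cos 149° = -60.86
Current position: (26.44, -17.01). Target: (-48, 26). Remaining: Δeast = -74.44, Δnorth = 43.01.
Bearing = atan2(-74.44, 43.01) mod 360° = 300.02°; distance = √((-74.44)² + (43.01)²) = 85.977 km.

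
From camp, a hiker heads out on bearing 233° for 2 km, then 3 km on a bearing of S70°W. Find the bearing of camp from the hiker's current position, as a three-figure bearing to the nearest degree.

063°

Leg 1 (233°, 2 km): east 2 sin 233° = -1.60, north 2 cos 233° = -1.20
Leg 2 (S70°W, 3 km): east 3 sin 250° = -2.82, north 3 cos 250° = -1.03
Net displacement: -4.42 east, -2.23 north. Direction back to start is (4.42, 2.23): bearing = atan2(4.42, 2.23) mod 360° = 63.21° ≈ 063°.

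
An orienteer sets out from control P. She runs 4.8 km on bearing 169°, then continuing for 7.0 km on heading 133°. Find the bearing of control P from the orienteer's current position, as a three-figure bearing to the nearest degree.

Leg 1 (169°, 4.8 km): east 4.8 sin 169° = 0.92, north 4.8 cos 169° = -4.71
Leg 2 (133°, 7.0 km): east 7.0 sin 133° = 5.12, north 7.0 cos 133° = -4.77
Net displacement: 6.04 east, -9.49 north. Direction back to start is (-6.04, 9.49): bearing = atan2(-6.04, 9.49) mod 360° = 327.53° ≈ 328°.

328°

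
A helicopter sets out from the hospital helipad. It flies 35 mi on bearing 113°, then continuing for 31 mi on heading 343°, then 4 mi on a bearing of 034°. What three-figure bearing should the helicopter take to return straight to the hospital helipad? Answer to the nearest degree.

Leg 1 (113°, 35 mi): east 35 sin 113° = 32.22, north 35 cos 113° = -13.68
Leg 2 (343°, 31 mi): east 31 sin 343° = -9.06, north 31 cos 343° = 29.65
Leg 3 (034°, 4 mi): east 4 sin 34° = 2.24, north 4 cos 34° = 3.32
Net displacement: 25.39 east, 19.29 north. Direction back to start is (-25.39, -19.29): bearing = atan2(-25.39, -19.29) mod 360° = 232.78° ≈ 233°.

233°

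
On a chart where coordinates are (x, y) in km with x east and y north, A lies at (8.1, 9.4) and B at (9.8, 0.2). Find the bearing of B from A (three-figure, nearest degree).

Δeast = 9.8 − 8.1 = 1.70; Δnorth = 0.2 − 9.4 = -9.20.
Bearing = atan2(Δeast, Δnorth) mod 360° = 169.53° ≈ 170°.

170°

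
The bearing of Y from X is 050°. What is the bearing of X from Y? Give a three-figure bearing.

230°

Back-bearing = 050° + 180° = 230°.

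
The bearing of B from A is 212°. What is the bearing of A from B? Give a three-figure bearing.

032°

Back-bearing = 212° − 180° = 032°.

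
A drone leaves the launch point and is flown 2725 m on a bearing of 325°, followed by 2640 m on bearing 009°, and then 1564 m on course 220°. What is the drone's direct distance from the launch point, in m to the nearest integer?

Leg 1 (325°, 2725 m): east 2725 sin 325° = -1563.00, north 2725 cos 325° = 2232.19
Leg 2 (009°, 2640 m): east 2640 sin 9° = 412.99, north 2640 cos 9° = 2607.50
Leg 3 (220°, 1564 m): east 1564 sin 220° = -1005.32, north 1564 cos 220° = -1198.09
Net: -2155.33 east, 3641.59 north. Distance = √((-2155.33)² + (3641.59)²) = 4231.624 m.

4232 m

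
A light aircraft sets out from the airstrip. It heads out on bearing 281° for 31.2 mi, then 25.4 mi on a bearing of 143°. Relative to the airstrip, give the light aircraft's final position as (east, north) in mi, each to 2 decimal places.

Leg 1 (281°, 31.2 mi): east 31.2 sin 281° = -30.63, north 31.2 cos 281° = 5.95
Leg 2 (143°, 25.4 mi): east 25.4 sin 143° = 15.29, north 25.4 cos 143° = -20.29
Summing: -15.34 mi east, -14.33 mi north → (-15.34, -14.33).

(-15.34, -14.33)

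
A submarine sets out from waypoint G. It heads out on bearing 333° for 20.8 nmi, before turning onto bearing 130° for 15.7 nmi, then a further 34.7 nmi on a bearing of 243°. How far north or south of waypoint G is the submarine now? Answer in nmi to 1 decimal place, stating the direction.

Leg 1 (333°, 20.8 nmi): east 20.8 sin 333° = -9.44, north 20.8 cos 333° = 18.53
Leg 2 (130°, 15.7 nmi): east 15.7 sin 130° = 12.03, north 15.7 cos 130° = -10.09
Leg 3 (243°, 34.7 nmi): east 34.7 sin 243° = -30.92, north 34.7 cos 243° = -15.75
Net north component: -7.31 nmi.

7.3 nmi south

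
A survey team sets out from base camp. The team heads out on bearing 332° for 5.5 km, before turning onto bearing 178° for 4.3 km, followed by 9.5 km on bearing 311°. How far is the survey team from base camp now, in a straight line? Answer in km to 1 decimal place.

Leg 1 (332°, 5.5 km): east 5.5 sin 332° = -2.58, north 5.5 cos 332° = 4.86
Leg 2 (178°, 4.3 km): east 4.3 sin 178° = 0.15, north 4.3 cos 178° = -4.30
Leg 3 (311°, 9.5 km): east 9.5 sin 311° = -7.17, north 9.5 cos 311° = 6.23
Net: -9.60 east, 6.79 north. Distance = √((-9.60)² + (6.79)²) = 11.761 km.

11.8 km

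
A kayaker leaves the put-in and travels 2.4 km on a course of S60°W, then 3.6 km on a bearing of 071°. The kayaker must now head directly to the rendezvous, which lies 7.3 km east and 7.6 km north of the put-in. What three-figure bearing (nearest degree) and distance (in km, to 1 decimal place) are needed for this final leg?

038°, 9.7 km

Leg 1 (S60°W, 2.4 km): east 2.4 sin 240° = -2.08, north 2.4 cos 240° = -1.20
Leg 2 (071°, 3.6 km): east 3.6 sin 71° = 3.40, north 3.6 cos 71° = 1.17
Current position: (1.33, -0.03). Target: (7.3, 7.6). Remaining: Δeast = 5.97, Δnorth = 7.63.
Bearing = atan2(5.97, 7.63) mod 360° = 38.07°; distance = √((5.97)² + (7.63)²) = 9.689 km.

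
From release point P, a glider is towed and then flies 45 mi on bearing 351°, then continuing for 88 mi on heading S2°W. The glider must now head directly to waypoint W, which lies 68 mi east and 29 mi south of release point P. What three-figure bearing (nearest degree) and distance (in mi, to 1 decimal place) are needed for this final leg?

079°, 79.4 mi

Leg 1 (351°, 45 mi): east 45 sin 351° = -7.04, north 45 cos 351° = 44.45
Leg 2 (S2°W, 88 mi): east 88 sin 182° = -3.07, north 88 cos 182° = -87.95
Current position: (-10.11, -43.50). Target: (68, -29). Remaining: Δeast = 78.11, Δnorth = 14.50.
Bearing = atan2(78.11, 14.50) mod 360° = 79.48°; distance = √((78.11)² + (14.50)²) = 79.445 mi.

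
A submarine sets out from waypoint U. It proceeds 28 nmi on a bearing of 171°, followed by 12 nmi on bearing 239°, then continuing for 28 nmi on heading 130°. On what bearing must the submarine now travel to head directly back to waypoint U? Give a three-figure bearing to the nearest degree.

Leg 1 (171°, 28 nmi): east 28 sin 171° = 4.38, north 28 cos 171° = -27.66
Leg 2 (239°, 12 nmi): east 12 sin 239° = -10.29, north 12 cos 239° = -6.18
Leg 3 (130°, 28 nmi): east 28 sin 130° = 21.45, north 28 cos 130° = -18.00
Net displacement: 15.54 east, -51.83 north. Direction back to start is (-15.54, 51.83): bearing = atan2(-15.54, 51.83) mod 360° = 343.31° ≈ 343°.

343°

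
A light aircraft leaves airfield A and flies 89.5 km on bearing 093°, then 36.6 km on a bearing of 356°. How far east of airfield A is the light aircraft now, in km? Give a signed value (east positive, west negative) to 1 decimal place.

Leg 1 (093°, 89.5 km): east 89.5 sin 93° = 89.38, north 89.5 cos 93° = -4.68
Leg 2 (356°, 36.6 km): east 36.6 sin 356° = -2.55, north 36.6 cos 356° = 36.51
Net east component: 86.82 km.

86.8 km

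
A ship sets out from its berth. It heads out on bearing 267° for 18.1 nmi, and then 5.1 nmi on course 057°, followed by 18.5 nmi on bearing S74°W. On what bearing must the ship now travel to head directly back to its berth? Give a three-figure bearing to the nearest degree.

084°

Leg 1 (267°, 18.1 nmi): east 18.1 sin 267° = -18.08, north 18.1 cos 267° = -0.95
Leg 2 (057°, 5.1 nmi): east 5.1 sin 57° = 4.28, north 5.1 cos 57° = 2.78
Leg 3 (S74°W, 18.5 nmi): east 18.5 sin 254° = -17.78, north 18.5 cos 254° = -5.10
Net displacement: -31.58 east, -3.27 north. Direction back to start is (31.58, 3.27): bearing = atan2(31.58, 3.27) mod 360° = 84.09° ≈ 084°.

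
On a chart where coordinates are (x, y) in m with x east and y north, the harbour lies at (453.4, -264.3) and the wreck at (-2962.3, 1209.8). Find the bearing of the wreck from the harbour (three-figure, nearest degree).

Δeast = -2962.3 − 453.4 = -3415.70; Δnorth = 1209.8 − -264.3 = 1474.10.
Bearing = atan2(Δeast, Δnorth) mod 360° = 293.34° ≈ 293°.

293°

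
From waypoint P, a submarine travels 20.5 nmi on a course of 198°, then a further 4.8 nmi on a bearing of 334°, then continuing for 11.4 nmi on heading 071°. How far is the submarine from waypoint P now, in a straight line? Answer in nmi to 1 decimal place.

11.7 nmi

Leg 1 (198°, 20.5 nmi): east 20.5 sin 198° = -6.33, north 20.5 cos 198° = -19.50
Leg 2 (334°, 4.8 nmi): east 4.8 sin 334° = -2.10, north 4.8 cos 334° = 4.31
Leg 3 (071°, 11.4 nmi): east 11.4 sin 71° = 10.78, north 11.4 cos 71° = 3.71
Net: 2.34 east, -11.47 north. Distance = √((2.34)² + (-11.47)²) = 11.707 nmi.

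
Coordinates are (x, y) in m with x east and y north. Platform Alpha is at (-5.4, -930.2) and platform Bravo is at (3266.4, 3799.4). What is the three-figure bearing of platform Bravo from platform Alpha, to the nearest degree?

Δeast = 3266.4 − -5.4 = 3271.80; Δnorth = 3799.4 − -930.2 = 4729.60.
Bearing = atan2(Δeast, Δnorth) mod 360° = 34.67° ≈ 035°.

035°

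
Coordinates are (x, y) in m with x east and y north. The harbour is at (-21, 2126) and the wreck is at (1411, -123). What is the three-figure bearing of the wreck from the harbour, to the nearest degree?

148°

Δeast = 1411 − -21 = 1432.00; Δnorth = -123 − 2126 = -2249.00.
Bearing = atan2(Δeast, Δnorth) mod 360° = 147.51° ≈ 148°.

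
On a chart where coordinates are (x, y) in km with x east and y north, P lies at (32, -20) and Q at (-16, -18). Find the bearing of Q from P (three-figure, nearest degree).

272°

Δeast = -16 − 32 = -48.00; Δnorth = -18 − -20 = 2.00.
Bearing = atan2(Δeast, Δnorth) mod 360° = 272.39° ≈ 272°.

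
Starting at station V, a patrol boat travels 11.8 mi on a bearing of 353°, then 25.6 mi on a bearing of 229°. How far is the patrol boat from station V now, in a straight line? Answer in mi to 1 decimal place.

Leg 1 (353°, 11.8 mi): east 11.8 sin 353° = -1.44, north 11.8 cos 353° = 11.71
Leg 2 (229°, 25.6 mi): east 25.6 sin 229° = -19.32, north 25.6 cos 229° = -16.80
Net: -20.76 east, -5.08 north. Distance = √((-20.76)² + (-5.08)²) = 21.372 mi.

21.4 mi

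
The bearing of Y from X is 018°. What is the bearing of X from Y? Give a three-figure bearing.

198°

Back-bearing = 018° + 180° = 198°.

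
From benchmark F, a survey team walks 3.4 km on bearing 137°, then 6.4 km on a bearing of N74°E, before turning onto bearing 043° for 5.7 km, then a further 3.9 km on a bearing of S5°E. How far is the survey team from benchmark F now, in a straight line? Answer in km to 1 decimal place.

12.7 km

Leg 1 (137°, 3.4 km): east 3.4 sin 137° = 2.32, north 3.4 cos 137° = -2.49
Leg 2 (N74°E, 6.4 km): east 6.4 sin 74° = 6.15, north 6.4 cos 74° = 1.76
Leg 3 (043°, 5.7 km): east 5.7 sin 43° = 3.89, north 5.7 cos 43° = 4.17
Leg 4 (S5°E, 3.9 km): east 3.9 sin 175° = 0.34, north 3.9 cos 175° = -3.89
Net: 12.70 east, -0.44 north. Distance = √((12.70)² + (-0.44)²) = 12.706 km.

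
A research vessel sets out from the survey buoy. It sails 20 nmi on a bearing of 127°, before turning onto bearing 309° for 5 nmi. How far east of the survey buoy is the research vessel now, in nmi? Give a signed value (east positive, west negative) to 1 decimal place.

12.1 nmi

Leg 1 (127°, 20 nmi): east 20 sin 127° = 15.97, north 20 cos 127° = -12.04
Leg 2 (309°, 5 nmi): east 5 sin 309° = -3.89, north 5 cos 309° = 3.15
Net east component: 12.09 nmi.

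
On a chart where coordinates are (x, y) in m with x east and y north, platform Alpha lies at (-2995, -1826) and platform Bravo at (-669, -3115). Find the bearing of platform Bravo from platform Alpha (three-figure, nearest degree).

119°

Δeast = -669 − -2995 = 2326.00; Δnorth = -3115 − -1826 = -1289.00.
Bearing = atan2(Δeast, Δnorth) mod 360° = 118.99° ≈ 119°.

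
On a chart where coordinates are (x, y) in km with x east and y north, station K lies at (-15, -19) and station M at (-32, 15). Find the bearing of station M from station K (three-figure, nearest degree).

Δeast = -32 − -15 = -17.00; Δnorth = 15 − -19 = 34.00.
Bearing = atan2(Δeast, Δnorth) mod 360° = 333.43° ≈ 333°.

333°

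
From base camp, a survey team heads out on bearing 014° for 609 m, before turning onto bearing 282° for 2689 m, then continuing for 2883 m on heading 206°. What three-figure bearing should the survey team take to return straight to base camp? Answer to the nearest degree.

Leg 1 (014°, 609 m): east 609 sin 14° = 147.33, north 609 cos 14° = 590.91
Leg 2 (282°, 2689 m): east 2689 sin 282° = -2630.24, north 2689 cos 282° = 559.07
Leg 3 (206°, 2883 m): east 2883 sin 206° = -1263.82, north 2883 cos 206° = -2591.22
Net displacement: -3746.73 east, -1441.24 north. Direction back to start is (3746.73, 1441.24): bearing = atan2(3746.73, 1441.24) mod 360° = 68.96° ≈ 069°.

069°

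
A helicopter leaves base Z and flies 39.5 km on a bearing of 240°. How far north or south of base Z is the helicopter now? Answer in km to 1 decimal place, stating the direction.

Leg 1 (240°, 39.5 km): east 39.5 sin 240° = -34.21, north 39.5 cos 240° = -19.75
Net north component: -19.75 km.

19.8 km south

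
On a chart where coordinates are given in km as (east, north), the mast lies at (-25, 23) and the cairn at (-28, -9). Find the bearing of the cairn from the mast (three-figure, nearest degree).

Δeast = -28 − -25 = -3.00; Δnorth = -9 − 23 = -32.00.
Bearing = atan2(Δeast, Δnorth) mod 360° = 185.36° ≈ 185°.

185°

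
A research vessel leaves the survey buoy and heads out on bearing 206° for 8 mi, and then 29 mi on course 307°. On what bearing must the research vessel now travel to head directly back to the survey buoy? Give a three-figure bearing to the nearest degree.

Leg 1 (206°, 8 mi): east 8 sin 206° = -3.51, north 8 cos 206° = -7.19
Leg 2 (307°, 29 mi): east 29 sin 307° = -23.16, north 29 cos 307° = 17.45
Net displacement: -26.67 east, 10.26 north. Direction back to start is (26.67, -10.26): bearing = atan2(26.67, -10.26) mod 360° = 111.05° ≈ 111°.

111°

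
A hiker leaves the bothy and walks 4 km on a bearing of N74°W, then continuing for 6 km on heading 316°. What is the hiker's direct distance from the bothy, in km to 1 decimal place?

9.7 km

Leg 1 (N74°W, 4 km): east 4 sin 286° = -3.85, north 4 cos 286° = 1.10
Leg 2 (316°, 6 km): east 6 sin 316° = -4.17, north 6 cos 316° = 4.32
Net: -8.01 east, 5.42 north. Distance = √((-8.01)² + (5.42)²) = 9.673 km.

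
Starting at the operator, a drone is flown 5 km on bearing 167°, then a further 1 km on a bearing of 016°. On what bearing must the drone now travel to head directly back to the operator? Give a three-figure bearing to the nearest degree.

Leg 1 (167°, 5 km): east 5 sin 167° = 1.12, north 5 cos 167° = -4.87
Leg 2 (016°, 1 km): east 1 sin 16° = 0.28, north 1 cos 16° = 0.96
Net displacement: 1.40 east, -3.91 north. Direction back to start is (-1.40, 3.91): bearing = atan2(-1.40, 3.91) mod 360° = 340.30° ≈ 340°.

340°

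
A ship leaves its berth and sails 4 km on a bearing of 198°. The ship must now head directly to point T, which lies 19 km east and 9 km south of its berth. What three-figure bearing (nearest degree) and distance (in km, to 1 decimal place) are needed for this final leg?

104°, 20.9 km

Leg 1 (198°, 4 km): east 4 sin 198° = -1.24, north 4 cos 198° = -3.80
Current position: (-1.24, -3.80). Target: (19, -9). Remaining: Δeast = 20.24, Δnorth = -5.20.
Bearing = atan2(20.24, -5.20) mod 360° = 104.40°; distance = √((20.24)² + (-5.20)²) = 20.892 km.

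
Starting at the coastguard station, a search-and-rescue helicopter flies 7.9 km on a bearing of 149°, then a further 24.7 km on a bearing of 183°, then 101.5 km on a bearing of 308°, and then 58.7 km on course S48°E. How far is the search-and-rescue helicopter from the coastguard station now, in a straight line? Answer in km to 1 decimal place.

Leg 1 (149°, 7.9 km): east 7.9 sin 149° = 4.07, north 7.9 cos 149° = -6.77
Leg 2 (183°, 24.7 km): east 24.7 sin 183° = -1.29, north 24.7 cos 183° = -24.67
Leg 3 (308°, 101.5 km): east 101.5 sin 308° = -79.98, north 101.5 cos 308° = 62.49
Leg 4 (S48°E, 58.7 km): east 58.7 sin 132° = 43.62, north 58.7 cos 132° = -39.28
Net: -33.58 east, -8.23 north. Distance = √((-33.58)² + (-8.23)²) = 34.577 km.

34.6 km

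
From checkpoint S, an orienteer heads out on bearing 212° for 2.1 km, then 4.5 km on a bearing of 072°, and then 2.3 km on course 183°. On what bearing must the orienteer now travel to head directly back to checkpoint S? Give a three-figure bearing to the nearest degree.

311°

Leg 1 (212°, 2.1 km): east 2.1 sin 212° = -1.11, north 2.1 cos 212° = -1.78
Leg 2 (072°, 4.5 km): east 4.5 sin 72° = 4.28, north 4.5 cos 72° = 1.39
Leg 3 (183°, 2.3 km): east 2.3 sin 183° = -0.12, north 2.3 cos 183° = -2.30
Net displacement: 3.05 east, -2.69 north. Direction back to start is (-3.05, 2.69): bearing = atan2(-3.05, 2.69) mod 360° = 311.41° ≈ 311°.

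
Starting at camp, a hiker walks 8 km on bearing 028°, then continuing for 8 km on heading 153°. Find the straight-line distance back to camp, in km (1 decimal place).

7.4 km

Leg 1 (028°, 8 km): east 8 sin 28° = 3.76, north 8 cos 28° = 7.06
Leg 2 (153°, 8 km): east 8 sin 153° = 3.63, north 8 cos 153° = -7.13
Net: 7.39 east, -0.06 north. Distance = √((7.39)² + (-0.06)²) = 7.388 km.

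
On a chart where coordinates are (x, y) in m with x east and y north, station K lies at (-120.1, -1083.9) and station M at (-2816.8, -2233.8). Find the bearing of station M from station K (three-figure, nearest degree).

247°

Δeast = -2816.8 − -120.1 = -2696.70; Δnorth = -2233.8 − -1083.9 = -1149.90.
Bearing = atan2(Δeast, Δnorth) mod 360° = 246.91° ≈ 247°.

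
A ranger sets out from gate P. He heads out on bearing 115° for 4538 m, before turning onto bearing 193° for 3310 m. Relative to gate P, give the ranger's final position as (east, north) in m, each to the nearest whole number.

Leg 1 (115°, 4538 m): east 4538 sin 115° = 4112.82, north 4538 cos 115° = -1917.84
Leg 2 (193°, 3310 m): east 3310 sin 193° = -744.59, north 3310 cos 193° = -3225.16
Summing: 3368.24 m east, -5143.01 m north → (3368, -5143).

(3368, -5143)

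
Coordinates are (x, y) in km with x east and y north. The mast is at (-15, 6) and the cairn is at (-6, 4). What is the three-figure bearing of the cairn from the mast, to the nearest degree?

103°

Δeast = -6 − -15 = 9.00; Δnorth = 4 − 6 = -2.00.
Bearing = atan2(Δeast, Δnorth) mod 360° = 102.53° ≈ 103°.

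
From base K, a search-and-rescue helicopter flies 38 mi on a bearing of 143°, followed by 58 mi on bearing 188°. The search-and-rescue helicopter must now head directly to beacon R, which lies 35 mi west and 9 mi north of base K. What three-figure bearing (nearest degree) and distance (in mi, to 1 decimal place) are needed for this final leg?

Leg 1 (143°, 38 mi): east 38 sin 143° = 22.87, north 38 cos 143° = -30.35
Leg 2 (188°, 58 mi): east 58 sin 188° = -8.07, north 58 cos 188° = -57.44
Current position: (14.80, -87.78). Target: (-35, 9). Remaining: Δeast = -49.80, Δnorth = 96.78.
Bearing = atan2(-49.80, 96.78) mod 360° = 332.77°; distance = √((-49.80)² + (96.78)²) = 108.843 mi.

333°, 108.8 mi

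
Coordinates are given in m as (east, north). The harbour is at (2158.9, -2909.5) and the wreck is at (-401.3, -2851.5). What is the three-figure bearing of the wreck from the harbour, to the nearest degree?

271°

Δeast = -401.3 − 2158.9 = -2560.20; Δnorth = -2851.5 − -2909.5 = 58.00.
Bearing = atan2(Δeast, Δnorth) mod 360° = 271.30° ≈ 271°.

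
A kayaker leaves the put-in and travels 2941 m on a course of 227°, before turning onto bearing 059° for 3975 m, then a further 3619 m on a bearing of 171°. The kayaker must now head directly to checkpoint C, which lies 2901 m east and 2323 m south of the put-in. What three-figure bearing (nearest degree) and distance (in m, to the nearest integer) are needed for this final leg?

Leg 1 (227°, 2941 m): east 2941 sin 227° = -2150.91, north 2941 cos 227° = -2005.76
Leg 2 (059°, 3975 m): east 3975 sin 59° = 3407.24, north 3975 cos 59° = 2047.28
Leg 3 (171°, 3619 m): east 3619 sin 171° = 566.14, north 3619 cos 171° = -3574.44
Current position: (1822.47, -3532.92). Target: (2901, -2323). Remaining: Δeast = 1078.53, Δnorth = 1209.92.
Bearing = atan2(1078.53, 1209.92) mod 360° = 41.71°; distance = √((1078.53)² + (1209.92)²) = 1620.850 m.

042°, 1621 m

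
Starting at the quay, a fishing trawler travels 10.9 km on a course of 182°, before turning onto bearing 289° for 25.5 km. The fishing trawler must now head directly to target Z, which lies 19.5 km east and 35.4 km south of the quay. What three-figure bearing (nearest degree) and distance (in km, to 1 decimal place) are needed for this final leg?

Leg 1 (182°, 10.9 km): east 10.9 sin 182° = -0.38, north 10.9 cos 182° = -10.89
Leg 2 (289°, 25.5 km): east 25.5 sin 289° = -24.11, north 25.5 cos 289° = 8.30
Current position: (-24.49, -2.59). Target: (19.5, -35.4). Remaining: Δeast = 43.99, Δnorth = -32.81.
Bearing = atan2(43.99, -32.81) mod 360° = 126.72°; distance = √((43.99)² + (-32.81)²) = 54.878 km.

127°, 54.9 km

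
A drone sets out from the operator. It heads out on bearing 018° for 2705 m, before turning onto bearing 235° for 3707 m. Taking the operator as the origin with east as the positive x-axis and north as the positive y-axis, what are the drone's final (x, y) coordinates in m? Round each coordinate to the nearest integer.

(-2201, 446)

Leg 1 (018°, 2705 m): east 2705 sin 18° = 835.89, north 2705 cos 18° = 2572.61
Leg 2 (235°, 3707 m): east 3707 sin 235° = -3036.60, north 3707 cos 235° = -2126.25
Summing: -2200.71 m east, 446.36 m north → (-2201, 446).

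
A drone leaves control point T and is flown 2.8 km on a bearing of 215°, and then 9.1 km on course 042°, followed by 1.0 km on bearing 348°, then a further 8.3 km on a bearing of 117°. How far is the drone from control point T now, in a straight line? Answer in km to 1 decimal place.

11.8 km

Leg 1 (215°, 2.8 km): east 2.8 sin 215° = -1.61, north 2.8 cos 215° = -2.29
Leg 2 (042°, 9.1 km): east 9.1 sin 42° = 6.09, north 9.1 cos 42° = 6.76
Leg 3 (348°, 1.0 km): east 1.0 sin 348° = -0.21, north 1.0 cos 348° = 0.98
Leg 4 (117°, 8.3 km): east 8.3 sin 117° = 7.40, north 8.3 cos 117° = -3.77
Net: 11.67 east, 1.68 north. Distance = √((11.67)² + (1.68)²) = 11.791 km.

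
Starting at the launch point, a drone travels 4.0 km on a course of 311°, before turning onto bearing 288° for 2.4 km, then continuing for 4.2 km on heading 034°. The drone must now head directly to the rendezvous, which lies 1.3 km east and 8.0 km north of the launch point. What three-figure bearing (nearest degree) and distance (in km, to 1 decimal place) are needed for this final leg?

075°, 4.4 km

Leg 1 (311°, 4.0 km): east 4.0 sin 311° = -3.02, north 4.0 cos 311° = 2.62
Leg 2 (288°, 2.4 km): east 2.4 sin 288° = -2.28, north 2.4 cos 288° = 0.74
Leg 3 (034°, 4.2 km): east 4.2 sin 34° = 2.35, north 4.2 cos 34° = 3.48
Current position: (-2.95, 6.85). Target: (1.3, 8.0). Remaining: Δeast = 4.25, Δnorth = 1.15.
Bearing = atan2(4.25, 1.15) mod 360° = 74.84°; distance = √((4.25)² + (1.15)²) = 4.406 km.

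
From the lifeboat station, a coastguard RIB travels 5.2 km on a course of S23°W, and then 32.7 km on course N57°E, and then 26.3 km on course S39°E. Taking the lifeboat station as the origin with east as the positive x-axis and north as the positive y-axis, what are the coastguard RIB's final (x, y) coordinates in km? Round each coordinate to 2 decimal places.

Leg 1 (S23°W, 5.2 km): east 5.2 sin 203° = -2.03, north 5.2 cos 203° = -4.79
Leg 2 (N57°E, 32.7 km): east 32.7 sin 57° = 27.42, north 32.7 cos 57° = 17.81
Leg 3 (S39°E, 26.3 km): east 26.3 sin 141° = 16.55, north 26.3 cos 141° = -20.44
Summing: 41.94 km east, -7.42 km north → (41.94, -7.42).

(41.94, -7.42)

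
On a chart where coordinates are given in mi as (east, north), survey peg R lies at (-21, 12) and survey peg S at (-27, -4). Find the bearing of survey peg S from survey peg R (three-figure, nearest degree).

201°

Δeast = -27 − -21 = -6.00; Δnorth = -4 − 12 = -16.00.
Bearing = atan2(Δeast, Δnorth) mod 360° = 200.56° ≈ 201°.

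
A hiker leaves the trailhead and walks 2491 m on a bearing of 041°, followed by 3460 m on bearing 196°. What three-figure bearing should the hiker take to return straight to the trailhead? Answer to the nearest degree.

Leg 1 (041°, 2491 m): east 2491 sin 41° = 1634.24, north 2491 cos 41° = 1879.98
Leg 2 (196°, 3460 m): east 3460 sin 196° = -953.71, north 3460 cos 196° = -3325.97
Net displacement: 680.54 east, -1445.98 north. Direction back to start is (-680.54, 1445.98): bearing = atan2(-680.54, 1445.98) mod 360° = 334.80° ≈ 335°.

335°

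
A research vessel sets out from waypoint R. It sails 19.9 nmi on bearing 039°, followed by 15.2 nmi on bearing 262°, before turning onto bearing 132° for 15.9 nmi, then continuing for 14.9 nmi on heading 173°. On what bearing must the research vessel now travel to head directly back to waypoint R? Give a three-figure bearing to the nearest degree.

317°

Leg 1 (039°, 19.9 nmi): east 19.9 sin 39° = 12.52, north 19.9 cos 39° = 15.47
Leg 2 (262°, 15.2 nmi): east 15.2 sin 262° = -15.05, north 15.2 cos 262° = -2.12
Leg 3 (132°, 15.9 nmi): east 15.9 sin 132° = 11.82, north 15.9 cos 132° = -10.64
Leg 4 (173°, 14.9 nmi): east 14.9 sin 173° = 1.82, north 14.9 cos 173° = -14.79
Net displacement: 11.10 east, -12.08 north. Direction back to start is (-11.10, 12.08): bearing = atan2(-11.10, 12.08) mod 360° = 317.41° ≈ 317°.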